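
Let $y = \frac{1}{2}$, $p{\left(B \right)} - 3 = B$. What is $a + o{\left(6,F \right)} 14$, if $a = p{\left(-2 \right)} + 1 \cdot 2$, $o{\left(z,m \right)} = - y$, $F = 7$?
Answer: $-4$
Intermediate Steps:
$p{\left(B \right)} = 3 + B$
$y = \frac{1}{2} \approx 0.5$
$o{\left(z,m \right)} = - \frac{1}{2}$ ($o{\left(z,m \right)} = \left(-1\right) \frac{1}{2} = - \frac{1}{2}$)
$a = 3$ ($a = \left(3 - 2\right) + 1 \cdot 2 = 1 + 2 = 3$)
$a + o{\left(6,F \right)} 14 = 3 - 7 = -4$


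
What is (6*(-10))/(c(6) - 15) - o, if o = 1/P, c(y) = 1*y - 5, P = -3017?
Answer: 12931/3017 ≈ 4.2860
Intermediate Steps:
c(y) = -5 + y (c(y) = y - 5 = -5 + y)
o = -1/3017 (o = 1/(-3017) = -1/3017 ≈ -0.00033145)
(6*(-10))/(c(6) - 15) - o = (6*(-10))/((-5 + 6) - 15) - 1*(-1/3017) = -60/(1 - 15) + 1/3017 = -60/(-14) + 1/3017 = -60*(-1/14) + 1/3017 = 30/7 + 1/3017 = 12931/3017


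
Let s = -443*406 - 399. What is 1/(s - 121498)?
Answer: -1/301755 ≈ -3.3139e-6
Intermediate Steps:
s = -180257 (s = -179858 - 399 = -180257)
1/(s - 121498) = 1/(-180257 - 121498) = 1/(-301755) = -1/301755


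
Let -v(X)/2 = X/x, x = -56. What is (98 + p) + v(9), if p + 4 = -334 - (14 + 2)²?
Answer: -13879/28 ≈ -495.68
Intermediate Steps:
v(X) = X/28 (v(X) = -2*X/(-56) = -2*X*(-1)/56 = -(-1)*X/28 = X/28)
p = -594 (p = -4 + (-334 - (14 + 2)²) = -4 + (-334 - 1*16²) = -4 + (-334 - 1*256) = -4 + (-334 - 256) = -4 - 590 = -594)
(98 + p) + v(9) = (98 - 594) + (1/28)*9 = -496 + 9/28 = -13879/28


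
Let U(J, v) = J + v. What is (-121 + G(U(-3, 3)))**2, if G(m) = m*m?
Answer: 14641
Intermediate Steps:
G(m) = m**2
(-121 + G(U(-3, 3)))**2 = (-121 + (-3 + 3)**2)**2 = (-121 + 0**2)**2 = (-121 + 0)**2 = (-121)**2 = 14641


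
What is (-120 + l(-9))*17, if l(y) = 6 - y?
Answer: -1785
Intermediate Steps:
(-120 + l(-9))*17 = (-120 + (6 - 1*(-9)))*17 = (-120 + (6 + 9))*17 = (-120 + 15)*17 = -105*17 = -1785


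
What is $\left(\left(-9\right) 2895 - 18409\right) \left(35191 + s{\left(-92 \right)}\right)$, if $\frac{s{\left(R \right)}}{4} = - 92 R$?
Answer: $-3070105808$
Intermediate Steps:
$s{\left(R \right)} = - 368 R$ ($s{\left(R \right)} = 4 \left(- 92 R\right) = - 368 R$)
$\left(\left(-9\right) 2895 - 18409\right) \left(35191 + s{\left(-92 \right)}\right) = \left(\left(-9\right) 2895 - 18409\right) \left(35191 - -33856\right) = \left(-26055 - 18409\right) \left(35191 + 33856\right) = \left(-44464\right) 69047 = -3070105808$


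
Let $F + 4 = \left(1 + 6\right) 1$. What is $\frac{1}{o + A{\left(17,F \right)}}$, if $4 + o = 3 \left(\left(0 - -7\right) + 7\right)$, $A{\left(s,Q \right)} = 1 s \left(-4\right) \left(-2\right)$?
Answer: $\frac{1}{174} \approx 0.0057471$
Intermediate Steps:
$F = 3$ ($F = -4 + \left(1 + 6\right) 1 = -4 + 7 \cdot 1 = -4 + 7 = 3$)
$A{\left(s,Q \right)} = 8 s$ ($A{\left(s,Q \right)} = 1 \left(- 4 s\right) \left(-2\right) = - 4 s \left(-2\right) = 8 s$)
$o = 38$ ($o = -4 + 3 \left(\left(0 - -7\right) + 7\right) = -4 + 3 \left(\left(0 + 7\right) + 7\right) = -4 + 3 \left(7 + 7\right) = -4 + 3 \cdot 14 = -4 + 42 = 38$)
$\frac{1}{o + A{\left(17,F \right)}} = \frac{1}{38 + 8 \cdot 17} = \frac{1}{38 + 136} = \frac{1}{174}$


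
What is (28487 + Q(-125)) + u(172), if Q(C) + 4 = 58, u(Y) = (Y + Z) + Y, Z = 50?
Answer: 28935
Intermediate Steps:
u(Y) = 50 + 2*Y (u(Y) = (Y + 50) + Y = (50 + Y) + Y = 50 + 2*Y)
Q(C) = 54 (Q(C) = -4 + 58 = 54)
(28487 + Q(-125)) + u(172) = (28487 + 54) + (50 + 2*172) = 28541 + (50 + 344) = 28541 + 394 = 28935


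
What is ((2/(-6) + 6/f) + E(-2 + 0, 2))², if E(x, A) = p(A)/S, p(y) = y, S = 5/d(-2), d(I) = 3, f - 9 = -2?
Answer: 32761/11025 ≈ 2.9715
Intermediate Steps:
f = 7 (f = 9 - 2 = 7)
S = 5/3 ≈ 1.6667
E(x, A) = 3*A/5 (E(x, A) = A/(5/3) = A*(⅗) = 3*A/5)
((2/(-6) + 6/f) + E(-2 + 0, 2))² = ((2/(-6) + 6/7) + (⅗)*2)² = ((2*(-⅙) + 6*(⅐)) + 6/5)² = ((-⅓ + 6/7) + 6/5)² = (11/21 + 6/5)² = (181/105)² = 32761/11025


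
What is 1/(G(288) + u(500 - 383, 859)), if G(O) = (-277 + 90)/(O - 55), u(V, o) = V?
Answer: 233/27074 ≈ 0.0086060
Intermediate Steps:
G(O) = -187/(-55 + O)
1/(G(288) + u(500 - 383, 859)) = 1/(-187/(-55 + 288) + (500 - 383)) = 1/(-187/233 + 117) = 1/(27074/233) = 233/27074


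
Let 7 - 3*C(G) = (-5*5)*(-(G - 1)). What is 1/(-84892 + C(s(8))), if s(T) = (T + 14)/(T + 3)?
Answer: -1/84898 ≈ -1.1779e-5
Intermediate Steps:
s(T) = (14 + T)/(3 + T)
C(G) = 32/3 - 25*G/3 (C(G) = 7/3 - (-5*5)*(-(G - 1))/3 = 7/3 - (-25)*(-(-1 + G))/3 = 7/3 - (-25)*(1 - G)/3 = 7/3 - (-25 + 25*G)/3 = 7/3 + (25/3 - 25*G/3) = 32/3 - 25*G/3)
1/(-84892 + C(s(8))) = 1/(-84892 + (32/3 - 25*(14 + 8)/(3*(3 + 8)))) = 1/(-84892 + (32/3 - 25*22/(3*11))) = 1/(-84892 + (32/3 - 25*22/33)) = 1/(-84892 + (32/3 - 25/3*2)) = 1/(-84892 + (32/3 - 50/3)) = 1/(-84892 - 6) = 1/(-84898) = -1/84898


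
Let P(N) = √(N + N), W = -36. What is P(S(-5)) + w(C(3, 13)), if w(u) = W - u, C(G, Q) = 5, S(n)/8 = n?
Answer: -41 + 4*I*√5 ≈ -41.0 + 8.9443*I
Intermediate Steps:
S(n) = 8*n
P(N) = √2*√N (P(N) = √(2*N) = √2*√N)
w(u) = -36 - u
P(S(-5)) + w(C(3, 13)) = √2*√(8*(-5)) + (-36 - 1*5) = √2*√(-40) + (-36 - 5) = √2*(2*I*√10) - 41 = 4*I*√5 - 41 = -41 + 4*I*√5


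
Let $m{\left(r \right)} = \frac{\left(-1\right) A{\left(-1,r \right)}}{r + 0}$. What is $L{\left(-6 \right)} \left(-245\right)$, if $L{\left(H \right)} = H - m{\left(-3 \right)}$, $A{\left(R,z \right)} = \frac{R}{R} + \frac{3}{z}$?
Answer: $1470$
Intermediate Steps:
$A{\left(R,z \right)} = 1 + \frac{3}{z}$
$m{\left(r \right)} = - \frac{3 + r}{r^{2}}$ ($m{\left(r \right)} = \frac{\left(-1\right) \frac{3 + r}{r}}{r + 0} = \frac{\left(-1\right) \frac{1}{r} \left(3 + r\right)}{r} = - \frac{3 + r}{r^{2}}$)
$L{\left(H \right)} = H$ ($L{\left(H \right)} = H - \frac{-3 - -3}{9} = H - \frac{-3 + 3}{9} = H - \frac{1}{9} \cdot 0 = H - 0 = H + 0 = H$)
$L{\left(-6 \right)} \left(-245\right) = \left(-6\right) \left(-245\right) = 1470$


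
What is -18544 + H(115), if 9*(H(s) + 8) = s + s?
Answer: -166738/9 ≈ -18526.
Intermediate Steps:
H(s) = -8 + 2*s/9 (H(s) = -8 + (s + s)/9 = -8 + (2*s)/9 = -8 + 2*s/9)
-18544 + H(115) = -18544 + (-8 + (2/9)*115) = -18544 + (-8 + 230/9) = -18544 + 158/9 = -166738/9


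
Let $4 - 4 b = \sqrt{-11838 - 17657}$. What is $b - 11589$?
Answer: $-11588 - \frac{i \sqrt{29495}}{4} \approx -11588.0 - 42.935 i$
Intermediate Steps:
$b = 1 - \frac{i \sqrt{29495}}{4}$ ($b = 1 - \frac{\sqrt{-11838 - 17657}}{4} = 1 - \frac{\sqrt{-29495}}{4} = 1 - \frac{i \sqrt{29495}}{4} \approx 1.0 - 42.935 i$)
$b - 11589 = \left(1 - \frac{i \sqrt{29495}}{4}\right) - 11589 = -11588 - \frac{i \sqrt{29495}}{4}$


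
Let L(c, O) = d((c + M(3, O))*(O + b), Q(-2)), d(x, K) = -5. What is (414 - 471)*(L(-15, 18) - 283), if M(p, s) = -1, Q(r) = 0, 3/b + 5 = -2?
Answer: 16416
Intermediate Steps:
b = -3/7 (b = 3/(-5 - 2) = 3/(-7) = 3*(-⅐) = -3/7 ≈ -0.42857)
L(c, O) = -5
(414 - 471)*(L(-15, 18) - 283) = (414 - 471)*(-5 - 283) = -57*(-288) = 16416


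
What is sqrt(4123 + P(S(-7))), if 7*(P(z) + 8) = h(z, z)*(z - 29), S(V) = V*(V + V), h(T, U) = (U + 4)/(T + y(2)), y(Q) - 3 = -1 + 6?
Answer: 2*sqrt(141924566)/371 ≈ 64.222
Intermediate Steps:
y(Q) = 8 (y(Q) = 3 + (-1 + 6) = 3 + 5 = 8)
h(T, U) = (4 + U)/(8 + T) (h(T, U) = (U + 4)/(T + 8) = (4 + U)/(8 + T))
S(V) = 2*V**2 (S(V) = V*(2*V) = 2*V**2)
P(z) = -8 + (-29 + z)*(4 + z)/(7*(8 + z)) (P(z) = -8 + (((4 + z)/(8 + z))*(z - 29))/7 = -8 + (((4 + z)/(8 + z))*(-29 + z))/7 = -8 + ((-29 + z)*(4 + z)/(8 + z))/7 = -8 + (-29 + z)*(4 + z)/(7*(8 + z)))
sqrt(4123 + P(S(-7))) = sqrt(4123 + (-564 + (2*(-7)**2)**2 - 162*(-7)**2)/(7*(8 + 2*(-7)**2))) = sqrt(4123 + (-564 + (2*49)**2 - 162*49)/(7*(8 + 2*49))) = sqrt(4123 + (-564 + 98**2 - 81*98)/(7*(8 + 98))) = sqrt(4123 + (1/7)*(-564 + 9604 - 7938)/106) = sqrt(4123 + (1/7)*(1/106)*1102) = sqrt(4123 + 551/371) = sqrt(1530184/371) = 2*sqrt(141924566)/371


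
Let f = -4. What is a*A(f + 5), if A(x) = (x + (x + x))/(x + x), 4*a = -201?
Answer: -603/8 ≈ -75.375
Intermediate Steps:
a = -201/4 (a = (1/4)*(-201) = -201/4 ≈ -50.250)
A(x) = 3/2 (A(x) = (x + 2*x)/((2*x)) = (3*x)*(1/(2*x)) = 3/2)
a*A(f + 5) = -201/4*3/2 = -603/8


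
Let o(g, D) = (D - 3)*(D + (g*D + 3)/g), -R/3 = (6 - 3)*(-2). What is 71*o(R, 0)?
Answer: -71/2 ≈ -35.500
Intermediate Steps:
R = 18 (R = -3*(6 - 3)*(-2) = -9*(-2) = -3*(-6) = 18)
o(g, D) = (-3 + D)*(D + (3 + D*g)/g) (o(g, D) = (-3 + D)*(D + (D*g + 3)/g) = (-3 + D)*(D + (3 + D*g)/g))
71*o(R, 0) = 71*((-9 + 3*0 + 2*0*18*(-3 + 0))/18) = 71*((-9 + 0 + 2*0*18*(-3))/18) = 71*((-9 + 0 + 0)/18) = 71*((1/18)*(-9)) = 71*(-½) = -71/2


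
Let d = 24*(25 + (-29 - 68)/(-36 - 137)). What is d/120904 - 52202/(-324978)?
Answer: 70397922523/424835452461 ≈ 0.16571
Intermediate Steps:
d = 106128/173 (d = 24*(25 - 97/(-173)) = 24*(25 - 97*(-1/173)) = 24*(25 + 97/173) = 24*(4422/173) = 106128/173 ≈ 613.46)
d/120904 - 52202/(-324978) = (106128/173)/120904 - 52202/(-324978) = (106128/173)*(1/120904) - 52202*(-1/324978) = 13266/2614549 + 26101/162489 = 70397922523/424835452461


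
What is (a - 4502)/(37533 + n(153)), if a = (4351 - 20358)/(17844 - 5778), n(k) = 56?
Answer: -54337139/453548874 ≈ -0.11980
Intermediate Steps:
a = -16007/12066 ≈ -1.3266
(a - 4502)/(37533 + n(153)) = (-16007/12066 - 4502)/(37533 + 56) = -54337139/12066/37589 = -54337139/12066*1/37589 = -54337139/453548874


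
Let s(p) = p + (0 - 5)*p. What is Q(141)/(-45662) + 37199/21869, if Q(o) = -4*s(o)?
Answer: 824622137/499291139 ≈ 1.6516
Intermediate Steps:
s(p) = -4*p (s(p) = p - 5*p = -4*p)
Q(o) = 16*o (Q(o) = -(-16)*o = 16*o)
Q(141)/(-45662) + 37199/21869 = (16*141)/(-45662) + 37199/21869 = 2256*(-1/45662) + 37199*(1/21869) = -1128/22831 + 37199/21869 = 824622137/499291139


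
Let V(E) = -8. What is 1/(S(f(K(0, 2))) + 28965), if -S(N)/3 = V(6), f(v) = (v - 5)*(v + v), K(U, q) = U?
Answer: 1/28989 ≈ 3.4496e-5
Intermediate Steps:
f(v) = 2*v*(-5 + v) (f(v) = (-5 + v)*(2*v) = 2*v*(-5 + v))
S(N) = 24 (S(N) = -3*(-8) = 24)
1/(S(f(K(0, 2))) + 28965) = 1/(24 + 28965) = 1/28989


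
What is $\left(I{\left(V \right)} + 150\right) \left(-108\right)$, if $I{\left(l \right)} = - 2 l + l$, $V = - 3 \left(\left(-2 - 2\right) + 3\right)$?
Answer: $-15876$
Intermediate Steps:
$V = 3$ ($V = - 3 \left(-4 + 3\right) = \left(-3\right) \left(-1\right) = 3$)
$I{\left(l \right)} = - l$
$\left(I{\left(V \right)} + 150\right) \left(-108\right) = \left(\left(-1\right) 3 + 150\right) \left(-108\right) = \left(-3 + 150\right) \left(-108\right) = 147 \left(-108\right) = -15876$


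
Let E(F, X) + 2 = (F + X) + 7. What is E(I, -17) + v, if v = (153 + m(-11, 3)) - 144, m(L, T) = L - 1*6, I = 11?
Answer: -9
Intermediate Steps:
E(F, X) = 5 + F + X (E(F, X) = -2 + ((F + X) + 7) = -2 + (7 + F + X) = 5 + F + X)
m(L, T) = -6 + L (m(L, T) = L - 6 = -6 + L)
v = -8 (v = (153 + (-6 - 11)) - 144 = (153 - 17) - 144 = 136 - 144 = -8)
E(I, -17) + v = (5 + 11 - 17) - 8 = -1 - 8 = -9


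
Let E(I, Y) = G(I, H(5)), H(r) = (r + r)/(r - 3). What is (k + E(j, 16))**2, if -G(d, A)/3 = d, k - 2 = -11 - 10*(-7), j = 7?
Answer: 1600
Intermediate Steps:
H(r) = 2*r/(-3 + r) (H(r) = (2*r)/(-3 + r) = 2*r/(-3 + r))
k = 61 (k = 2 + (-11 - 10*(-7)) = 2 + (-11 + 70) = 2 + 59 = 61)
G(d, A) = -3*d
E(I, Y) = -3*I
(k + E(j, 16))**2 = (61 - 3*7)**2 = (61 - 21)**2 = 40**2 = 1600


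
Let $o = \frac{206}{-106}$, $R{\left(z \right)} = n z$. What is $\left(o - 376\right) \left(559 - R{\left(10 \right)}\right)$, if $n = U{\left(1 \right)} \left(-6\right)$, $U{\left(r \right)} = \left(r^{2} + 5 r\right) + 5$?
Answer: $-460713$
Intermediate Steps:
$U{\left(r \right)} = 5 + r^{2} + 5 r$
$n = -66$ ($n = \left(5 + 1^{2} + 5 \cdot 1\right) \left(-6\right) = \left(5 + 1 + 5\right) \left(-6\right) = 11 \left(-6\right) = -66$)
$R{\left(z \right)} = - 66 z$
$o = - \frac{103}{53}$ ($o = 206 \left(- \frac{1}{106}\right) = - \frac{103}{53} \approx -1.9434$)
$\left(o - 376\right) \left(559 - R{\left(10 \right)}\right) = \left(- \frac{103}{53} - 376\right) \left(559 - \left(-66\right) 10\right) = - \frac{20031 \left(559 - -660\right)}{53} = - \frac{20031 \left(559 + 660\right)}{53} = \left(- \frac{20031}{53}\right) 1219 = -460713$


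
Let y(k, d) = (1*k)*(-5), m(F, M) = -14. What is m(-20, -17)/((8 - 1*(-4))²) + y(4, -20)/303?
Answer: -1187/7272 ≈ -0.16323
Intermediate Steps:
y(k, d) = -5*k (y(k, d) = k*(-5) = -5*k)
m(-20, -17)/((8 - 1*(-4))²) + y(4, -20)/303 = -14/(8 - 1*(-4))² - 5*4/303 = -14/(8 + 4)² - 20*1/303 = -14/(12²) - 20/303 = -14/144 - 20/303 = -14*1/144 - 20/303 = -7/72 - 20/303 = -1187/7272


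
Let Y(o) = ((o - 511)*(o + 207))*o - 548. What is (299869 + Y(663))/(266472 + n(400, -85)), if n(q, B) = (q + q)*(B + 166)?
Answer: 87974441/331272 ≈ 265.57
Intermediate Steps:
n(q, B) = 2*q*(166 + B) (n(q, B) = (2*q)*(166 + B) = 2*q*(166 + B))
Y(o) = -548 + o*(-511 + o)*(207 + o) (Y(o) = ((-511 + o)*(207 + o))*o - 548 = o*(-511 + o)*(207 + o) - 548 = -548 + o*(-511 + o)*(207 + o))
(299869 + Y(663))/(266472 + n(400, -85)) = (299869 + (-548 + 663**3 - 105777*663 - 304*663**2))/(266472 + 2*400*(166 - 85)) = (299869 + (-548 + 291434247 - 70130151 - 304*439569))/(266472 + 2*400*81) = (299869 + (-548 + 291434247 - 70130151 - 133628976))/(266472 + 64800) = (299869 + 87674572)/331272 = 87974441*(1/331272) = 87974441/331272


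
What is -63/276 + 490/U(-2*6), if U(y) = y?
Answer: -11333/276 ≈ -41.062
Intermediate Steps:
-63/276 + 490/U(-2*6) = -63/276 + 490/((-2*6)) = -63*1/276 + 490/(-12) = -21/92 + 490*(-1/12) = -21/92 - 245/6 = -11333/276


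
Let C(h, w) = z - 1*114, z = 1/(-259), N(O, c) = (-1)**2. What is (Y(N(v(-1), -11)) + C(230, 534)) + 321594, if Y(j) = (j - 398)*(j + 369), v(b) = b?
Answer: 45218809/259 ≈ 1.7459e+5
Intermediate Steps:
N(O, c) = 1
z = -1/259 ≈ -0.0038610
C(h, w) = -29527/259 (C(h, w) = -1/259 - 1*114 = -1/259 - 114 = -29527/259)
Y(j) = (-398 + j)*(369 + j)
(Y(N(v(-1), -11)) + C(230, 534)) + 321594 = ((-146862 + 1**2 - 29*1) - 29527/259) + 321594 = ((-146862 + 1 - 29) - 29527/259) + 321594 = (-146890 - 29527/259) + 321594 = -38074037/259 + 321594 = 45218809/259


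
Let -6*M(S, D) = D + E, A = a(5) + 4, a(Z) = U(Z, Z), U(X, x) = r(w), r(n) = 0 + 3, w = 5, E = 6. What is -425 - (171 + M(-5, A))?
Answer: -3563/6 ≈ -593.83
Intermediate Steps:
r(n) = 3
U(X, x) = 3
a(Z) = 3
A = 7 (A = 3 + 4 = 7)
M(S, D) = -1 - D/6 (M(S, D) = -(D + 6)/6 = -(6 + D)/6 = -1 - D/6)
-425 - (171 + M(-5, A)) = -425 - (171 + (-1 - ⅙*7)) = -425 - (171 + (-1 - 7/6)) = -425 - (171 - 13/6) = -425 - 1*1013/6 = -425 - 1013/6 = -3563/6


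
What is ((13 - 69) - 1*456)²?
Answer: 262144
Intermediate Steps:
((13 - 69) - 1*456)² = (-56 - 456)² = (-512)² = 262144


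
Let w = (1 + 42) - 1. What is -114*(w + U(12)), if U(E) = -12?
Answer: -3420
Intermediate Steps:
w = 42 (w = 43 - 1 = 42)
-114*(w + U(12)) = -114*(42 - 12) = -114*30 = -3420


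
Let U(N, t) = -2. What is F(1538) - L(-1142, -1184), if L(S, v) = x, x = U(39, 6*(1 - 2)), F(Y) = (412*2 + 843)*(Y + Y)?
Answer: 5127694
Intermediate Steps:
F(Y) = 3334*Y (F(Y) = (824 + 843)*(2*Y) = 1667*(2*Y) = 3334*Y)
x = -2
L(S, v) = -2
F(1538) - L(-1142, -1184) = 3334*1538 - 1*(-2) = 5127692 + 2 = 5127694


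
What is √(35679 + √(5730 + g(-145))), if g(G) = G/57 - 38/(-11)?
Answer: √(14026449591 + 627*√2252987187)/627 ≈ 189.09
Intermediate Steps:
g(G) = 38/11 + G/57 (g(G) = G*(1/57) - 38*(-1/11) = G/57 + 38/11 = 38/11 + G/57)
√(35679 + √(5730 + g(-145))) = √(35679 + √(5730 + (38/11 + (1/57)*(-145)))) = √(35679 + √(5730 + (38/11 - 145/57))) = √(35679 + √(5730 + 571/627)) = √(35679 + √(3593281/627)) = √(35679 + √2252987187/627)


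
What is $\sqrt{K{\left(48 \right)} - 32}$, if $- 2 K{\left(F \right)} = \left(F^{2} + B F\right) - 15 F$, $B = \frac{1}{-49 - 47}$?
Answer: $\frac{i \sqrt{3295}}{2} \approx 28.701 i$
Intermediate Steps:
$B = - \frac{1}{96}$ ($B = \frac{1}{-96} = - \frac{1}{96} \approx -0.010417$)
$K{\left(F \right)} = - \frac{F^{2}}{2} + \frac{1441 F}{192}$ ($K{\left(F \right)} = - \frac{\left(F^{2} - \frac{F}{96}\right) - 15 F}{2} = - \frac{F^{2} - \frac{1441 F}{96}}{2} = - \frac{F^{2}}{2} + \frac{1441 F}{192}$)
$\sqrt{K{\left(48 \right)} - 32} = \sqrt{\frac{1}{192} \cdot 48 \left(1441 - 4608\right) - 32} = \sqrt{\frac{1}{192} \cdot 48 \left(-3167\right) - 32} = \sqrt{- \frac{3167}{4} - 32} = \sqrt{- \frac{3295}{4}} = \frac{i \sqrt{3295}}{2}$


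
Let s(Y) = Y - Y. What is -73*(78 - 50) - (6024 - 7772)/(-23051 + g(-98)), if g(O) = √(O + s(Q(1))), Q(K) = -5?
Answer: -8166293488/3995103 - 92*I*√2/3995103 ≈ -2044.1 - 3.2567e-5*I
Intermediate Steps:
s(Y) = 0
g(O) = √O (g(O) = √(O + 0) = √O)
-73*(78 - 50) - (6024 - 7772)/(-23051 + g(-98)) = -73*(78 - 50) - (6024 - 7772)/(-23051 + √(-98)) = -73*28 - (-1748)/(-23051 + 7*I*√2) = -2044 + 1748/(-23051 + 7*I*√2)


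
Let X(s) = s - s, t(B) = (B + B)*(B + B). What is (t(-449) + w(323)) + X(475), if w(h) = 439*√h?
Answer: 806404 + 439*√323 ≈ 8.1429e+5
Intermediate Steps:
t(B) = 4*B² (t(B) = (2*B)*(2*B) = 4*B²)
X(s) = 0
(t(-449) + w(323)) + X(475) = (4*(-449)² + 439*√323) + 0 = (4*201601 + 439*√323) + 0 = (806404 + 439*√323) + 0 = 806404 + 439*√323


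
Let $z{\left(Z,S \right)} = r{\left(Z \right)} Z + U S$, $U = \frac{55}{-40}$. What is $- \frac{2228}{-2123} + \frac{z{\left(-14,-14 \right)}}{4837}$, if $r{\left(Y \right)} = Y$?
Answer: $\frac{6419321}{5867972} \approx 1.094$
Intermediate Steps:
$U = - \frac{11}{8}$ ($U = 55 \left(- \frac{1}{40}\right) = - \frac{11}{8} \approx -1.375$)
$z{\left(Z,S \right)} = Z^{2} - \frac{11 S}{8}$ ($z{\left(Z,S \right)} = Z Z - \frac{11 S}{8} = Z^{2} - \frac{11 S}{8}$)
$- \frac{2228}{-2123} + \frac{z{\left(-14,-14 \right)}}{4837} = - \frac{2228}{-2123} + \frac{\left(-14\right)^{2} - - \frac{77}{4}}{4837} = \left(-2228\right) \left(- \frac{1}{2123}\right) + \left(196 + \frac{77}{4}\right) \frac{1}{4837} = \frac{2228}{2123} + \frac{861}{4} \cdot \frac{1}{4837} = \frac{2228}{2123} + \frac{123}{2764} = \frac{6419321}{5867972}$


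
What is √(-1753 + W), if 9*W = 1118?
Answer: I*√14659/3 ≈ 40.358*I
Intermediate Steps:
W = 1118/9 (W = (⅑)*1118 = 1118/9 ≈ 124.22)
√(-1753 + W) = √(-1753 + 1118/9) = √(-14659/9) = I*√14659/3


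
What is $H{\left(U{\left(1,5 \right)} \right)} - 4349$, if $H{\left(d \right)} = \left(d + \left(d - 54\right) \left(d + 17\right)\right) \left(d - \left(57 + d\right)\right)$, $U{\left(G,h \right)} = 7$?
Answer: $59548$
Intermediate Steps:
$H{\left(d \right)} = - 57 d - 57 \left(-54 + d\right) \left(17 + d\right)$ ($H{\left(d \right)} = \left(d + \left(-54 + d\right) \left(17 + d\right)\right) \left(-57\right) = - 57 d - 57 \left(-54 + d\right) \left(17 + d\right)$)
$H{\left(U{\left(1,5 \right)} \right)} - 4349 = \left(52326 - 57 \cdot 7^{2} + 2052 \cdot 7\right) - 4349 = \left(52326 - 2793 + 14364\right) - 4349 = 63897 - 4349 = 59548$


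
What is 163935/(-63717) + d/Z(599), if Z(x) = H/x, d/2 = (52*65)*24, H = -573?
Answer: -688024904075/4056649 ≈ -1.6960e+5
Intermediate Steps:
d = 162240 (d = 2*((52*65)*24) = 2*(3380*24) = 2*81120 = 162240)
Z(x) = -573/x
163935/(-63717) + d/Z(599) = 163935/(-63717) + 162240/((-573/599)) = 163935*(-1/63717) + 162240/((-573*1/599)) = -54645/21239 + 162240/(-573/599) = -54645/21239 + 162240*(-599/573) = -54645/21239 - 32393920/191 = -688024904075/4056649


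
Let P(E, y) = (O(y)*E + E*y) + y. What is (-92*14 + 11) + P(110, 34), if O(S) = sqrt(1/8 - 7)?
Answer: 2497 + 55*I*sqrt(110)/2 ≈ 2497.0 + 288.42*I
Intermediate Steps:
O(S) = I*sqrt(110)/4 (O(S) = sqrt(1*(1/8) - 7) = sqrt(1/8 - 7) = sqrt(-55/8) = I*sqrt(110)/4)
P(E, y) = y + E*y + I*E*sqrt(110)/4 (P(E, y) = ((I*sqrt(110)/4)*E + E*y) + y = (I*E*sqrt(110)/4 + E*y) + y = (E*y + I*E*sqrt(110)/4) + y = y + E*y + I*E*sqrt(110)/4)
(-92*14 + 11) + P(110, 34) = (-92*14 + 11) + (34 + 110*34 + (1/4)*I*110*sqrt(110)) = (-1288 + 11) + (34 + 3740 + 55*I*sqrt(110)/2) = -1277 + (3774 + 55*I*sqrt(110)/2) = 2497 + 55*I*sqrt(110)/2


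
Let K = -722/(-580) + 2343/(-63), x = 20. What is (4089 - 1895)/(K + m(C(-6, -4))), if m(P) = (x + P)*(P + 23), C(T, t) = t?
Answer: 13361460/1632451 ≈ 8.1849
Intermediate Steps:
K = -218909/6090 (K = -722*(-1/580) + 2343*(-1/63) = 361/290 - 781/21 = -218909/6090 ≈ -35.946)
m(P) = (20 + P)*(23 + P) (m(P) = (20 + P)*(P + 23) = (20 + P)*(23 + P))
(4089 - 1895)/(K + m(C(-6, -4))) = (4089 - 1895)/(-218909/6090 + (460 + (-4)² + 43*(-4))) = 2194/(-218909/6090 + (460 + 16 - 172)) = 2194/(-218909/6090 + 304) = 2194/(1632451/6090) = 2194*(6090/1632451) = 13361460/1632451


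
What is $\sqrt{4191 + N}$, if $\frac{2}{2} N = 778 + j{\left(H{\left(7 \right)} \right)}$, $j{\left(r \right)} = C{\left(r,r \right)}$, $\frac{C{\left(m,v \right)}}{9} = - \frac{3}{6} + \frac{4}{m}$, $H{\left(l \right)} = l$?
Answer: $\frac{55 \sqrt{322}}{14} \approx 70.496$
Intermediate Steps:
$C{\left(m,v \right)} = - \frac{9}{2} + \frac{36}{m}$ ($C{\left(m,v \right)} = 9 \left(- \frac{3}{6} + \frac{4}{m}\right) = 9 \left(\left(-3\right) \frac{1}{6} + \frac{4}{m}\right) = 9 \left(- \frac{1}{2} + \frac{4}{m}\right) = - \frac{9}{2} + \frac{36}{m}$)
$j{\left(r \right)} = - \frac{9}{2} + \frac{36}{r}$
$N = \frac{10901}{14}$ ($N = 778 - \left(\frac{9}{2} - \frac{36}{7}\right) = 778 + \left(- \frac{9}{2} + 36 \cdot \frac{1}{7}\right) = 778 + \left(- \frac{9}{2} + \frac{36}{7}\right) = 778 + \frac{9}{14} = \frac{10901}{14} \approx 778.64$)
$\sqrt{4191 + N} = \sqrt{4191 + \frac{10901}{14}} = \sqrt{\frac{69575}{14}} = \frac{55 \sqrt{322}}{14}$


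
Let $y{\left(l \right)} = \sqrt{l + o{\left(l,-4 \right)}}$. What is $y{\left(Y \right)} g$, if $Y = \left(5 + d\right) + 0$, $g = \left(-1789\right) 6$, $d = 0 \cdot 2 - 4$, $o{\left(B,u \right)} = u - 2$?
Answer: $- 10734 i \sqrt{5} \approx - 24002.0 i$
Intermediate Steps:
$o{\left(B,u \right)} = -2 + u$ ($o{\left(B,u \right)} = u - 2 = -2 + u$)
$d = -4$ ($d = 0 - 4 = -4$)
$g = -10734$
$Y = 1$ ($Y = \left(5 - 4\right) + 0 = 1 + 0 = 1$)
$y{\left(l \right)} = \sqrt{-6 + l}$ ($y{\left(l \right)} = \sqrt{l - 6} = \sqrt{-6 + l}$)
$y{\left(Y \right)} g = \sqrt{-6 + 1} \left(-10734\right) = \sqrt{-5} \left(-10734\right) = i \sqrt{5} \left(-10734\right) = - 10734 i \sqrt{5}$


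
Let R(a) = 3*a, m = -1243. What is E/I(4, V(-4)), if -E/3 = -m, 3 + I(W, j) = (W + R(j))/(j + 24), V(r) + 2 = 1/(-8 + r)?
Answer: 326909/272 ≈ 1201.9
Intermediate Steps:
V(r) = -2 + 1/(-8 + r)
I(W, j) = -3 + (W + 3*j)/(24 + j) (I(W, j) = -3 + (W + 3*j)/(j + 24) = -3 + (W + 3*j)/(24 + j))
E = -3729 (E = -(-3)*(-1243) = -3*1243 = -3729)
E/I(4, V(-4)) = -3729*(24 + (17 - 2*(-4))/(-8 - 4))/(-72 + 4) = -3729/(-68/(24 + (17 + 8)/(-12))) = -3729/(-68/(24 - 1/12*25)) = -3729/(-68/(24 - 25/12)) = -3729/(-68/(263/12)) = -3729/((12/263)*(-68)) = -3729/(-816/263) = -3729*(-263/816) = 326909/272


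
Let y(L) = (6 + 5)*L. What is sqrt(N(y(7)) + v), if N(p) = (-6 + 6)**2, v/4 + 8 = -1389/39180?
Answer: I*sqrt(342638895)/3265 ≈ 5.6694*I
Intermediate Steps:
y(L) = 11*L
v = -104943/3265 (v = -32 + 4*(-1389/39180) = -32 + 4*(-1389*1/39180) = -32 + 4*(-463/13060) = -32 - 463/3265 = -104943/3265 ≈ -32.142)
N(p) = 0 (N(p) = 0**2 = 0)
sqrt(N(y(7)) + v) = sqrt(0 - 104943/3265) = sqrt(-104943/3265) = I*sqrt(342638895)/3265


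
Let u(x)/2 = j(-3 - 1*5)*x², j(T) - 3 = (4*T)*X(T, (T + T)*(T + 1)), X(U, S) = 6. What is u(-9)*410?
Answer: -12553380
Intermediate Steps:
j(T) = 3 + 24*T (j(T) = 3 + (4*T)*6 = 3 + 24*T)
u(x) = -378*x² (u(x) = 2*((3 + 24*(-3 - 1*5))*x²) = 2*((3 + 24*(-3 - 5))*x²) = 2*((3 + 24*(-8))*x²) = 2*((3 - 192)*x²) = 2*(-189*x²) = -378*x²)
u(-9)*410 = -378*(-9)²*410 = -378*81*410 = -30618*410 = -12553380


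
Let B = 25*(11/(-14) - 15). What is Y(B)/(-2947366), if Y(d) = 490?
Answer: -245/1473683 ≈ -0.00016625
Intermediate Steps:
B = -5525/14 (B = 25*(11*(-1/14) - 15) = 25*(-11/14 - 15) = 25*(-221/14) = -5525/14 ≈ -394.64)
Y(B)/(-2947366) = 490/(-2947366) = 490*(-1/2947366) = -245/1473683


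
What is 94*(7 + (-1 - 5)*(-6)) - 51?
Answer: 3991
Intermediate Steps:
94*(7 + (-1 - 5)*(-6)) - 51 = 94*(7 - 6*(-6)) - 51 = 94*(7 + 36) - 51 = 94*43 - 51 = 4042 - 51 = 3991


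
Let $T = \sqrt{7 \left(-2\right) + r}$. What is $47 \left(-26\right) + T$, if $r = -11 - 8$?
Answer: $-1222 + i \sqrt{33} \approx -1222.0 + 5.7446 i$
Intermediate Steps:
$r = -19$
$T = i \sqrt{33}$ ($T = \sqrt{7 \left(-2\right) - 19} = \sqrt{-14 - 19} = \sqrt{-33} = i \sqrt{33} \approx 5.7446 i$)
$47 \left(-26\right) + T = 47 \left(-26\right) + i \sqrt{33} = -1222 + i \sqrt{33}$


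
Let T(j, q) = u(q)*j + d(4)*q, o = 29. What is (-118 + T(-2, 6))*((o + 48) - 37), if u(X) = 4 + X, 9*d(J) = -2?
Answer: -16720/3 ≈ -5573.3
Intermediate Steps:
d(J) = -2/9 (d(J) = (⅑)*(-2) = -2/9)
T(j, q) = -2*q/9 + j*(4 + q) (T(j, q) = (4 + q)*j - 2*q/9 = j*(4 + q) - 2*q/9 = -2*q/9 + j*(4 + q))
(-118 + T(-2, 6))*((o + 48) - 37) = (-118 + (-2/9*6 - 2*(4 + 6)))*((29 + 48) - 37) = (-118 + (-4/3 - 2*10))*(77 - 37) = (-118 + (-4/3 - 20))*40 = (-118 - 64/3)*40 = -418/3*40 = -16720/3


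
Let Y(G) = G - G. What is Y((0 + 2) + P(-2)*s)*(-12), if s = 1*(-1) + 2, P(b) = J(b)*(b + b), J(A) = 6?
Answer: 0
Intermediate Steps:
P(b) = 12*b (P(b) = 6*(b + b) = 6*(2*b) = 12*b)
s = 1 (s = -1 + 2 = 1)
Y(G) = 0
Y((0 + 2) + P(-2)*s)*(-12) = 0*(-12) = 0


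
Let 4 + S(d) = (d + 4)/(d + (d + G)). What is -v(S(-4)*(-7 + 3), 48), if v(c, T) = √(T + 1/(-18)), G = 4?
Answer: -√1726/6 ≈ -6.9242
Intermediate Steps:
S(d) = -4 + (4 + d)/(4 + 2*d) (S(d) = -4 + (d + 4)/(d + (d + 4)) = -4 + (4 + d)/(d + (4 + d)) = -4 + (4 + d)/(4 + 2*d))
v(c, T) = √(-1/18 + T) (v(c, T) = √(T - 1/18) = √(-1/18 + T))
-v(S(-4)*(-7 + 3), 48) = -√(-2 + 36*48)/6 = -√(-2 + 1728)/6 = -√1726/6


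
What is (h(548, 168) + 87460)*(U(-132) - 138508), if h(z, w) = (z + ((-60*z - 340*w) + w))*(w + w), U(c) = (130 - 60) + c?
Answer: 4144900851480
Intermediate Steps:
U(c) = 70 + c
h(z, w) = 2*w*(-339*w - 59*z) (h(z, w) = (z + ((-340*w - 60*z) + w))*(2*w) = (z + (-339*w - 60*z))*(2*w) = (-339*w - 59*z)*(2*w) = 2*w*(-339*w - 59*z))
(h(548, 168) + 87460)*(U(-132) - 138508) = (-2*168*(59*548 + 339*168) + 87460)*((70 - 132) - 138508) = (-2*168*(32332 + 56952) + 87460)*(-62 - 138508) = (-2*168*89284 + 87460)*(-138570) = (-29999424 + 87460)*(-138570) = -29911964*(-138570) = 4144900851480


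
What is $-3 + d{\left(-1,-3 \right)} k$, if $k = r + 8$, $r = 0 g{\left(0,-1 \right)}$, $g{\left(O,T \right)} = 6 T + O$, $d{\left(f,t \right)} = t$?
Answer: $-27$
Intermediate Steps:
$g{\left(O,T \right)} = O + 6 T$
$r = 0$ ($r = 0 \left(0 + 6 \left(-1\right)\right) = 0 \left(0 - 6\right) = 0 \left(-6\right) = 0$)
$k = 8$ ($k = 0 + 8 = 8$)
$-3 + d{\left(-1,-3 \right)} k = -3 - 24 = -27$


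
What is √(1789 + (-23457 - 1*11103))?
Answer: I*√32771 ≈ 181.03*I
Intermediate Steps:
√(1789 + (-23457 - 1*11103)) = √(1789 + (-23457 - 11103)) = √(1789 - 34560) = √(-32771) = I*√32771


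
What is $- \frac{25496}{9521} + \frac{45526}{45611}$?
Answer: $- \frac{42908530}{25544843} \approx -1.6797$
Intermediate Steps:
$- \frac{25496}{9521} + \frac{45526}{45611} = \left(-25496\right) \frac{1}{9521} + 45526 \cdot \frac{1}{45611} = - \frac{25496}{9521} + \frac{2678}{2683} = - \frac{42908530}{25544843}$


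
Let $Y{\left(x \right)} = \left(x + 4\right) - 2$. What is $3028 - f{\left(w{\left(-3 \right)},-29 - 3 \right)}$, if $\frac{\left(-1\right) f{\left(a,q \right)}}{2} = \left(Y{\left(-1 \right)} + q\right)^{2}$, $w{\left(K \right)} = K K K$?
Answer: $4950$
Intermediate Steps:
$Y{\left(x \right)} = 2 + x$ ($Y{\left(x \right)} = \left(4 + x\right) - 2 = 2 + x$)
$w{\left(K \right)} = K^{3}$ ($w{\left(K \right)} = K^{2} K = K^{3}$)
$f{\left(a,q \right)} = - 2 \left(1 + q\right)^{2}$ ($f{\left(a,q \right)} = - 2 \left(\left(2 - 1\right) + q\right)^{2} = - 2 \left(1 + q\right)^{2}$)
$3028 - f{\left(w{\left(-3 \right)},-29 - 3 \right)} = 3028 - - 2 \left(1 - 32\right)^{2} = 3028 - - 2 \left(-31\right)^{2} = 3028 - \left(-2\right) 961 = 3028 - -1922 = 3028 + 1922 = 4950$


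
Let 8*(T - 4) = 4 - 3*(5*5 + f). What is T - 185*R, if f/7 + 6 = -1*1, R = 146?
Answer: -53993/2 ≈ -26997.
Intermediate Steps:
f = -49 (f = -42 + 7*(-1*1) = -42 + 7*(-1) = -42 - 7 = -49)
T = 27/2 (T = 4 + (4 - 3*(5*5 - 49))/8 = 4 + (4 - 3*(25 - 49))/8 = 4 + (4 - 3*(-24))/8 = 4 + (4 + 72)/8 = 4 + (1/8)*76 = 4 + 19/2 = 27/2 ≈ 13.500)
T - 185*R = 27/2 - 185*146 = 27/2 - 27010 = -53993/2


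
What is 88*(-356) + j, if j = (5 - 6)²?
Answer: -31327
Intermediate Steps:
j = 1 (j = (-1)² = 1)
88*(-356) + j = 88*(-356) + 1 = -31328 + 1 = -31327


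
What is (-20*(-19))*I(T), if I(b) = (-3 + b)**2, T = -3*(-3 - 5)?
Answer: 167580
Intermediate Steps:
T = 24 (T = -3*(-8) = 24)
(-20*(-19))*I(T) = (-20*(-19))*(-3 + 24)**2 = 380*21**2 = 380*441 = 167580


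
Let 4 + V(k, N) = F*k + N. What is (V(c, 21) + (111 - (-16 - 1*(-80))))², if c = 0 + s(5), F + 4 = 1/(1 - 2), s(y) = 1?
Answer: 3481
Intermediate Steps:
F = -5 (F = -4 + 1/(1 - 2) = -4 + 1/(-1) = -4 - 1 = -5)
c = 1 (c = 0 + 1 = 1)
V(k, N) = -4 + N - 5*k (V(k, N) = -4 + (-5*k + N) = -4 + (N - 5*k) = -4 + N - 5*k)
(V(c, 21) + (111 - (-16 - 1*(-80))))² = ((-4 + 21 - 5*1) + (111 - (-16 - 1*(-80))))² = ((-4 + 21 - 5) + (111 - (-16 + 80)))² = (12 + (111 - 1*64))² = (12 + (111 - 64))² = (12 + 47)² = 59² = 3481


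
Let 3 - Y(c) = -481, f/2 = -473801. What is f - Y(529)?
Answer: -948086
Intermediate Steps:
f = -947602 (f = 2*(-473801) = -947602)
Y(c) = 484 (Y(c) = 3 - 1*(-481) = 3 + 481 = 484)
f - Y(529) = -947602 - 1*484 = -947602 - 484 = -948086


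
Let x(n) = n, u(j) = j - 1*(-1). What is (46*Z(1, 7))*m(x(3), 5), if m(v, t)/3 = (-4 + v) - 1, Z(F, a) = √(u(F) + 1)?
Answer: -276*√3 ≈ -478.05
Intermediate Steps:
u(j) = 1 + j (u(j) = j + 1 = 1 + j)
Z(F, a) = √(2 + F) (Z(F, a) = √((1 + F) + 1) = √(2 + F))
m(v, t) = -15 + 3*v (m(v, t) = 3*((-4 + v) - 1) = 3*(-5 + v) = -15 + 3*v)
(46*Z(1, 7))*m(x(3), 5) = (46*√(2 + 1))*(-15 + 3*3) = (46*√3)*(-15 + 9) = (46*√3)*(-6) = -276*√3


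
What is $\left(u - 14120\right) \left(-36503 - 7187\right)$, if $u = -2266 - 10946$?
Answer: $1194135080$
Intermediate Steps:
$u = -13212$
$\left(u - 14120\right) \left(-36503 - 7187\right) = \left(-13212 - 14120\right) \left(-36503 - 7187\right) = \left(-27332\right) \left(-43690\right) = 1194135080$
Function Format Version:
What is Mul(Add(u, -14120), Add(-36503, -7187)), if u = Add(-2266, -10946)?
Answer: 1194135080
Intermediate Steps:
u = -13212
Mul(Add(u, -14120), Add(-36503, -7187)) = Mul(Add(-13212, -14120), Add(-36503, -7187)) = Mul(-27332, -43690) = 1194135080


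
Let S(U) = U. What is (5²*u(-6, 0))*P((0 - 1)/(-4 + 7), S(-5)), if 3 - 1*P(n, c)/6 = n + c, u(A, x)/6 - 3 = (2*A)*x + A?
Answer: -22500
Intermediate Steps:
u(A, x) = 18 + 6*A + 12*A*x (u(A, x) = 18 + 6*((2*A)*x + A) = 18 + 6*(2*A*x + A) = 18 + 6*(A + 2*A*x) = 18 + (6*A + 12*A*x) = 18 + 6*A + 12*A*x)
P(n, c) = 18 - 6*c - 6*n (P(n, c) = 18 - 6*(n + c) = 18 - 6*(c + n) = 18 + (-6*c - 6*n) = 18 - 6*c - 6*n)
(5²*u(-6, 0))*P((0 - 1)/(-4 + 7), S(-5)) = (5²*(18 + 6*(-6) + 12*(-6)*0))*(18 - 6*(-5) - 6*(0 - 1)/(-4 + 7)) = (25*(18 - 36 + 0))*(18 + 30 - (-6)/3) = (25*(-18))*(18 + 30 - (-6)/3) = -450*(18 + 30 - 6*(-⅓)) = -450*(18 + 30 + 2) = -450*50 = -22500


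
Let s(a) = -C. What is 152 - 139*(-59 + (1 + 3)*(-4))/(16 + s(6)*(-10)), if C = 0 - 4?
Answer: -2259/8 ≈ -282.38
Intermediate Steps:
C = -4
s(a) = 4 (s(a) = -1*(-4) = 4)
152 - 139*(-59 + (1 + 3)*(-4))/(16 + s(6)*(-10)) = 152 - 139*(-59 + (1 + 3)*(-4))/(16 + 4*(-10)) = 152 - 139*(-59 + 4*(-4))/(16 - 40) = 152 - 139*(-59 - 16)/(-24) = 152 - (-10425)*(-1)/24 = 152 - 139*25/8 = 152 - 3475/8 = -2259/8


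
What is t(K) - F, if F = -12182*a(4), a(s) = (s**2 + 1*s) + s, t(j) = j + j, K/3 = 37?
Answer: 292590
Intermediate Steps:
K = 111 (K = 3*37 = 111)
t(j) = 2*j
a(s) = s**2 + 2*s (a(s) = (s**2 + s) + s = (s + s**2) + s = s**2 + 2*s)
F = -292368 (F = -48728*(2 + 4) = -48728*6 = -12182*24 = -292368)
t(K) - F = 2*111 - 1*(-292368) = 222 + 292368 = 292590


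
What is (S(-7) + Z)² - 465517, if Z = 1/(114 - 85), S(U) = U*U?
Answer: -389477713/841 ≈ -4.6311e+5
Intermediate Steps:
S(U) = U²
Z = 1/29 ≈ 0.034483
(S(-7) + Z)² - 465517 = ((-7)² + 1/29)² - 465517 = (49 + 1/29)² - 465517 = (1422/29)² - 465517 = 2022084/841 - 465517 = -389477713/841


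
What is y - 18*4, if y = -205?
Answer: -277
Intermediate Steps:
y - 18*4 = -205 - 18*4 = -205 - 72 = -277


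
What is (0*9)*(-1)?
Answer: 0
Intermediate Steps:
(0*9)*(-1) = 0*(-1) = 0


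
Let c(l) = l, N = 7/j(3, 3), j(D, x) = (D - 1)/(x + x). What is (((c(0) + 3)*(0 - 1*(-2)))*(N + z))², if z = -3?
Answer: 11664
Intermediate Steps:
j(D, x) = (-1 + D)/(2*x) (j(D, x) = (-1 + D)/((2*x)) = (-1 + D)*(1/(2*x)) = (-1 + D)/(2*x))
N = 21 (N = 7/(((½)*(-1 + 3)/3)) = 7/(((½)*(⅓)*2)) = 7/(⅓) = 7*3 = 21)
(((c(0) + 3)*(0 - 1*(-2)))*(N + z))² = (((0 + 3)*(0 - 1*(-2)))*(21 - 3))² = ((3*(0 + 2))*18)² = ((3*2)*18)² = (6*18)² = 108² = 11664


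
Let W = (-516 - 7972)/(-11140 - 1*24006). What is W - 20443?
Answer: -359240595/17573 ≈ -20443.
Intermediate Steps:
W = 4244/17573 (W = -8488/(-11140 - 24006) = -8488/(-35146) = -8488*(-1/35146) = 4244/17573 ≈ 0.24151)
W - 20443 = 4244/17573 - 20443 = -359240595/17573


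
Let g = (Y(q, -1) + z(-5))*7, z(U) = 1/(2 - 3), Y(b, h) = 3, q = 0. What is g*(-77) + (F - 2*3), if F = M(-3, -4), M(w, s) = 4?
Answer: -1080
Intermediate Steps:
F = 4
z(U) = -1 (z(U) = 1/(-1) = -1)
g = 14 (g = (3 - 1)*7 = 2*7 = 14)
g*(-77) + (F - 2*3) = 14*(-77) + (4 - 2*3) = -1078 + (4 - 6) = -1078 - 2 = -1080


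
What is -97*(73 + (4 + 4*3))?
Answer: -8633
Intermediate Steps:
-97*(73 + (4 + 4*3)) = -97*(73 + (4 + 12)) = -97*(73 + 16) = -97*89 = -8633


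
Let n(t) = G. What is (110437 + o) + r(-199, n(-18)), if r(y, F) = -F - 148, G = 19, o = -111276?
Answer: -1006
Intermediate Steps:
n(t) = 19
r(y, F) = -148 - F
(110437 + o) + r(-199, n(-18)) = (110437 - 111276) + (-148 - 1*19) = -839 + (-148 - 19) = -839 - 167 = -1006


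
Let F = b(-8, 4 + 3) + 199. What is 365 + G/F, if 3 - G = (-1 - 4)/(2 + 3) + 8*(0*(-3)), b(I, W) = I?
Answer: 69719/191 ≈ 365.02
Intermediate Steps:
F = 191 (F = -8 + 199 = 191)
G = 4 (G = 3 - ((-1 - 4)/(2 + 3) + 8*(0*(-3))) = 3 - (-5/5 + 8*0) = 3 - (-5*1/5 + 0) = 3 - (-1 + 0) = 3 - 1*(-1) = 3 + 1 = 4)
365 + G/F = 365 + 4/191 = 69719/191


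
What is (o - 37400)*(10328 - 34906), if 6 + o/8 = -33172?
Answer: 7442808272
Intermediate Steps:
o = -265424 (o = -48 + 8*(-33172) = -48 - 265376 = -265424)
(o - 37400)*(10328 - 34906) = (-265424 - 37400)*(10328 - 34906) = -302824*(-24578) = 7442808272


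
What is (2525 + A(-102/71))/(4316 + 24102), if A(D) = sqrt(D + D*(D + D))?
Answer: 2525/28418 + sqrt(13566)/2017678 ≈ 0.088910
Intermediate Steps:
A(D) = sqrt(D + 2*D**2) (A(D) = sqrt(D + D*(2*D)) = sqrt(D + 2*D**2))
(2525 + A(-102/71))/(4316 + 24102) = (2525 + sqrt((-102/71)*(1 + 2*(-102/71))))/(4316 + 24102) = (2525 + sqrt((-102*1/71)*(1 + 2*(-102*1/71))))/28418 = (2525 + sqrt(-102*(1 + 2*(-102/71))/71))*(1/28418) = (2525 + sqrt(-102*(1 - 204/71)/71))*(1/28418) = (2525 + sqrt(-102/71*(-133/71)))*(1/28418) = (2525 + sqrt(13566/5041))*(1/28418) = (2525 + sqrt(13566)/71)*(1/28418) = 2525/28418 + sqrt(13566)/2017678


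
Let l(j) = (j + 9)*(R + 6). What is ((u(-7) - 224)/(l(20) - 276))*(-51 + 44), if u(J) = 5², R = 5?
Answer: 1393/43 ≈ 32.395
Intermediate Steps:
l(j) = 99 + 11*j (l(j) = (j + 9)*(5 + 6) = (9 + j)*11 = 99 + 11*j)
u(J) = 25
((u(-7) - 224)/(l(20) - 276))*(-51 + 44) = ((25 - 224)/((99 + 11*20) - 276))*(-51 + 44) = -199/((99 + 220) - 276)*(-7) = -199/(319 - 276)*(-7) = -199/43*(-7) = 1393/43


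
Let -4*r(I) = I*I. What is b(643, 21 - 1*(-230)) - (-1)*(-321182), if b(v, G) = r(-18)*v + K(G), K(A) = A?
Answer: -373014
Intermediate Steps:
r(I) = -I**2/4 (r(I) = -I*I/4 = -I**2/4)
b(v, G) = G - 81*v (b(v, G) = (-1/4*(-18)**2)*v + G = (-1/4*324)*v + G = -81*v + G = G - 81*v)
b(643, 21 - 1*(-230)) - (-1)*(-321182) = ((21 - 1*(-230)) - 81*643) - (-1)*(-321182) = ((21 + 230) - 52083) - 1*321182 = (251 - 52083) - 321182 = -51832 - 321182 = -373014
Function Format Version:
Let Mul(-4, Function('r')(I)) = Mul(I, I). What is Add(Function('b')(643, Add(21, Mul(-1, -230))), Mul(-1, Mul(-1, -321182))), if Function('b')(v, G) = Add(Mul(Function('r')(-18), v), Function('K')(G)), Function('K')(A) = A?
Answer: -373014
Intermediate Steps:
Function('r')(I) = Mul(Rational(-1, 4), Pow(I, 2)) (Function('r')(I) = Mul(Rational(-1, 4), Mul(I, I)) = Mul(Rational(-1, 4), Pow(I, 2)))
Function('b')(v, G) = Add(G, Mul(-81, v)) (Function('b')(v, G) = Add(Mul(Mul(Rational(-1, 4), Pow(-18, 2)), v), G) = Add(Mul(Mul(Rational(-1, 4), 324), v), G) = Add(Mul(-81, v), G) = Add(G, Mul(-81, v)))
Add(Function('b')(643, Add(21, Mul(-1, -230))), Mul(-1, Mul(-1, -321182))) = Add(Add(Add(21, Mul(-1, -230)), Mul(-81, 643)), Mul(-1, Mul(-1, -321182))) = Add(Add(Add(21, 230), -52083), Mul(-1, 321182)) = Add(Add(251, -52083), -321182) = Add(-51832, -321182) = -373014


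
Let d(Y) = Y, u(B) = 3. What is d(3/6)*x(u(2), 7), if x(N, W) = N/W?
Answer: 3/14 ≈ 0.21429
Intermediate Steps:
d(3/6)*x(u(2), 7) = (3/6)*(3/7) = (3*(⅙))*(3*(⅐)) = (½)*(3/7) = 3/14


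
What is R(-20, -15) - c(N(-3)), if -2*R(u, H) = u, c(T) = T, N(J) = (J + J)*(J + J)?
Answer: -26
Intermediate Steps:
N(J) = 4*J² (N(J) = (2*J)*(2*J) = 4*J²)
R(u, H) = -u/2
R(-20, -15) - c(N(-3)) = -½*(-20) - 4*(-3)² = 10 - 4*9 = 10 - 1*36 = 10 - 36 = -26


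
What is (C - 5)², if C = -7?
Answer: 144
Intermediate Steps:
(C - 5)² = (-7 - 5)² = (-12)² = 144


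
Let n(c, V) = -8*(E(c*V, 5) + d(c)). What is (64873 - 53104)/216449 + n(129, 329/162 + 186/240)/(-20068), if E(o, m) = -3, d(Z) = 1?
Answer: 58179277/1085924633 ≈ 0.053576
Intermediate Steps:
n(c, V) = 16 (n(c, V) = -8*(-3 + 1) = -8*(-2) = 16)
(64873 - 53104)/216449 + n(129, 329/162 + 186/240)/(-20068) = (64873 - 53104)/216449 + 16/(-20068) = 11769*(1/216449) + 16*(-1/20068) = 11769/216449 - 4/5017 = 58179277/1085924633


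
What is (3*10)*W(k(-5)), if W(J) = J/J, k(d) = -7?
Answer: 30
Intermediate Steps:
W(J) = 1
(3*10)*W(k(-5)) = (3*10)*1 = 30*1 = 30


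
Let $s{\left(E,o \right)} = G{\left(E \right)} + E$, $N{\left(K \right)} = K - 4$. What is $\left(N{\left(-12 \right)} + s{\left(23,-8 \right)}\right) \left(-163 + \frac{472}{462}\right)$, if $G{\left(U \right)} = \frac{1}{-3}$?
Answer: $- \frac{748340}{693} \approx -1079.9$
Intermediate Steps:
$N{\left(K \right)} = -4 + K$ ($N{\left(K \right)} = K - 4 = -4 + K$)
$G{\left(U \right)} = - \frac{1}{3}$
$s{\left(E,o \right)} = - \frac{1}{3} + E$
$\left(N{\left(-12 \right)} + s{\left(23,-8 \right)}\right) \left(-163 + \frac{472}{462}\right) = \left(\left(-4 - 12\right) + \left(- \frac{1}{3} + 23\right)\right) \left(-163 + \frac{472}{462}\right) = \left(-16 + \frac{68}{3}\right) \left(-163 + 472 \cdot \frac{1}{462}\right) = \frac{20 \left(-163 + \frac{236}{231}\right)}{3} = \frac{20}{3} \left(- \frac{37417}{231}\right) = - \frac{748340}{693}$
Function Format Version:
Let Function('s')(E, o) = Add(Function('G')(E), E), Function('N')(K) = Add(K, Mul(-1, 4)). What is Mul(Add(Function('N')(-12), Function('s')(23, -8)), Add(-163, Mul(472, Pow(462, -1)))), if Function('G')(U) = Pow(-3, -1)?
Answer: Rational(-748340, 693) ≈ -1079.9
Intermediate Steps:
Function('N')(K) = Add(-4, K) (Function('N')(K) = Add(K, -4) = Add(-4, K))
Function('G')(U) = Rational(-1, 3)
Function('s')(E, o) = Add(Rational(-1, 3), E)
Mul(Add(Function('N')(-12), Function('s')(23, -8)), Add(-163, Mul(472, Pow(462, -1)))) = Mul(Add(Add(-4, -12), Add(Rational(-1, 3), 23)), Add(-163, Mul(472, Pow(462, -1)))) = Mul(Add(-16, Rational(68, 3)), Add(-163, Mul(472, Rational(1, 462)))) = Mul(Rational(20, 3), Add(-163, Rational(236, 231))) = Mul(Rational(20, 3), Rational(-37417, 231)) = Rational(-748340, 693)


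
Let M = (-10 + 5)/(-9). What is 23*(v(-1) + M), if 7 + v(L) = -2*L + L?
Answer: -1127/9 ≈ -125.22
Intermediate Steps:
v(L) = -7 - L (v(L) = -7 + (-2*L + L) = -7 - L)
M = 5/9 (M = -5*(-⅑) = 5/9 ≈ 0.55556)
23*(v(-1) + M) = 23*((-7 - 1*(-1)) + 5/9) = 23*((-7 + 1) + 5/9) = 23*(-6 + 5/9) = 23*(-49/9) = -1127/9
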